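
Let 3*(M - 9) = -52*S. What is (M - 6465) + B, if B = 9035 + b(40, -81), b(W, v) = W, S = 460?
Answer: -16063/3 ≈ -5354.3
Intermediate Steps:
B = 9075 (B = 9035 + 40 = 9075)
M = -23893/3 (M = 9 + (-52*460)/3 = 9 + (⅓)*(-23920) = 9 - 23920/3 = -23893/3 ≈ -7964.3)
(M - 6465) + B = (-23893/3 - 6465) + 9075 = -43288/3 + 9075 = -16063/3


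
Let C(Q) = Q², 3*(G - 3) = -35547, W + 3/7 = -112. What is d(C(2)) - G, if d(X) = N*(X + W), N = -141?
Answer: 189941/7 ≈ 27134.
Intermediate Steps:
W = -787/7 (W = -3/7 - 112 = -787/7 ≈ -112.43)
G = -11846 (G = 3 + (⅓)*(-35547) = 3 - 11849 = -11846)
d(X) = 110967/7 - 141*X (d(X) = -141*(X - 787/7) = -141*(-787/7 + X) = 110967/7 - 141*X)
d(C(2)) - G = (110967/7 - 141*2²) - 1*(-11846) = (110967/7 - 141*4) + 11846 = (110967/7 - 564) + 11846 = 107019/7 + 11846 = 189941/7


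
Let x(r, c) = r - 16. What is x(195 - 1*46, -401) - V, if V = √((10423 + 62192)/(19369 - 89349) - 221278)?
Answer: 133 - I*√10836477917089/6998 ≈ 133.0 - 470.4*I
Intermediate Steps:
V = I*√10836477917089/6998 (V = √(72615/(-69980) - 221278) = √(72615*(-1/69980) - 221278) = √(-14523/13996 - 221278) = √(-3097021411/13996) = I*√10836477917089/6998 ≈ 470.4*I)
x(r, c) = -16 + r
x(195 - 1*46, -401) - V = (-16 + (195 - 1*46)) - I*√10836477917089/6998 = (-16 + (195 - 46)) - I*√10836477917089/6998 = (-16 + 149) - I*√10836477917089/6998 = 133 - I*√10836477917089/6998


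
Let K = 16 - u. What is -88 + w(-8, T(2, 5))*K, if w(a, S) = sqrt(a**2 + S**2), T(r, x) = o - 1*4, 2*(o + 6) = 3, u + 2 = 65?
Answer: -88 - 47*sqrt(545)/2 ≈ -636.61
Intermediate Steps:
u = 63 (u = -2 + 65 = 63)
K = -47 (K = 16 - 1*63 = 16 - 63 = -47)
o = -9/2 (o = -6 + (1/2)*3 = -6 + 3/2 = -9/2 ≈ -4.5000)
T(r, x) = -17/2 (T(r, x) = -9/2 - 1*4 = -9/2 - 4 = -17/2)
w(a, S) = sqrt(S**2 + a**2)
-88 + w(-8, T(2, 5))*K = -88 + sqrt((-17/2)**2 + (-8)**2)*(-47) = -88 + sqrt(289/4 + 64)*(-47) = -88 + sqrt(545/4)*(-47) = -88 + (sqrt(545)/2)*(-47) = -88 - 47*sqrt(545)/2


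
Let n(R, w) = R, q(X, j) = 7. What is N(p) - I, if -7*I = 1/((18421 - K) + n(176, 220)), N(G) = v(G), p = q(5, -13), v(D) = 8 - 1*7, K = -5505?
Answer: 168715/168714 ≈ 1.0000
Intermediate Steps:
v(D) = 1 (v(D) = 8 - 7 = 1)
p = 7
N(G) = 1
I = -1/168714 (I = -1/(7*((18421 - 1*(-5505)) + 176)) = -1/(7*((18421 + 5505) + 176)) = -1/(7*(23926 + 176)) = -⅐/24102 = -⅐*1/24102 = -1/168714 ≈ -5.9272e-6)
N(p) - I = 1 - 1*(-1/168714) = 1 + 1/168714 = 168715/168714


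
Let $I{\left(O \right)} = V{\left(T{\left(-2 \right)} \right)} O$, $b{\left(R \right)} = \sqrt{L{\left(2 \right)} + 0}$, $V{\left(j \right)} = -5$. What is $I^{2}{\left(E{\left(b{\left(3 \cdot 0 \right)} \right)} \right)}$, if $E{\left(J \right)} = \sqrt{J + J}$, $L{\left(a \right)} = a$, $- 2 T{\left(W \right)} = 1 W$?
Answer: $50 \sqrt{2} \approx 70.711$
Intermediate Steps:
$T{\left(W \right)} = - \frac{W}{2}$ ($T{\left(W \right)} = - \frac{1 W}{2} = - \frac{W}{2}$)
$b{\left(R \right)} = \sqrt{2}$ ($b{\left(R \right)} = \sqrt{2 + 0} = \sqrt{2}$)
$E{\left(J \right)} = \sqrt{2} \sqrt{J}$ ($E{\left(J \right)} = \sqrt{2 J} = \sqrt{2} \sqrt{J}$)
$I{\left(O \right)} = - 5 O$
$I^{2}{\left(E{\left(b{\left(3 \cdot 0 \right)} \right)} \right)} = \left(- 5 \sqrt{2} \sqrt{\sqrt{2}}\right)^{2} = \left(- 5 \sqrt{2} \sqrt[4]{2}\right)^{2} = \left(- 5 \cdot 2^{\frac{3}{4}}\right)^{2} = 50 \sqrt{2}$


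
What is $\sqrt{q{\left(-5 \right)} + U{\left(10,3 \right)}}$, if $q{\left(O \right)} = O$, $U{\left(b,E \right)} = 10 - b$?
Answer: $i \sqrt{5} \approx 2.2361 i$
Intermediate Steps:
$\sqrt{q{\left(-5 \right)} + U{\left(10,3 \right)}} = \sqrt{-5 + \left(10 - 10\right)} = \sqrt{-5 + 0} = \sqrt{-5} = i \sqrt{5}$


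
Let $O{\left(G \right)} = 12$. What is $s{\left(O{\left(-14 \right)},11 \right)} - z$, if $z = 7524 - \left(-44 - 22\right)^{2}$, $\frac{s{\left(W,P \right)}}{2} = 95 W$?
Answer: $-888$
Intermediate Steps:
$s{\left(W,P \right)} = 190 W$ ($s{\left(W,P \right)} = 2 \cdot 95 W = 190 W$)
$z = 3168$ ($z = 7524 - \left(-66\right)^{2} = 7524 - 4356 = 3168$)
$s{\left(O{\left(-14 \right)},11 \right)} - z = 190 \cdot 12 - 3168 = 2280 - 3168 = -888$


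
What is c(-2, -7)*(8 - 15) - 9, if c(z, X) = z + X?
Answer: 54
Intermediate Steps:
c(z, X) = X + z
c(-2, -7)*(8 - 15) - 9 = (-7 - 2)*(8 - 15) - 9 = -9*(-7) - 9 = 63 - 9 = 54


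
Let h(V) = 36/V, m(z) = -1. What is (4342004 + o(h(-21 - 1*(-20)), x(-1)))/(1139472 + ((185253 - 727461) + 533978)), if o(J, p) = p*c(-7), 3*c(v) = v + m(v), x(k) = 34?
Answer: 930410/242409 ≈ 3.8382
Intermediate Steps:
c(v) = -1/3 + v/3 (c(v) = (v - 1)/3 = (-1 + v)/3 = -1/3 + v/3)
o(J, p) = -8*p/3 (o(J, p) = p*(-1/3 + (1/3)*(-7)) = p*(-1/3 - 7/3) = p*(-8/3) = -8*p/3)
(4342004 + o(h(-21 - 1*(-20)), x(-1)))/(1139472 + ((185253 - 727461) + 533978)) = (4342004 - 8/3*34)/(1139472 + ((185253 - 727461) + 533978)) = (4342004 - 272/3)/(1139472 + (-542208 + 533978)) = 13025740/(3*(1139472 - 8230)) = (13025740/3)/1131242 = (13025740/3)*(1/1131242) = 930410/242409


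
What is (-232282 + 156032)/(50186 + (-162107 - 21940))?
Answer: 76250/133861 ≈ 0.56962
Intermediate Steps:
(-232282 + 156032)/(50186 + (-162107 - 21940)) = -76250/(50186 - 184047) = -76250/(-133861) = -76250*(-1/133861) = 76250/133861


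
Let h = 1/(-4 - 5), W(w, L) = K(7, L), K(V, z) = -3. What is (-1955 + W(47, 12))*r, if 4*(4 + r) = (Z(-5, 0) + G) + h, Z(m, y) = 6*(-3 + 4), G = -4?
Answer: 124333/18 ≈ 6907.4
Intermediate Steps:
W(w, L) = -3
Z(m, y) = 6 (Z(m, y) = 6*1 = 6)
h = -⅑ (h = 1/(-9) = -⅑ ≈ -0.11111)
r = -127/36 (r = -4 + ((6 - 4) - ⅑)/4 = -4 + (2 - ⅑)/4 = -4 + (¼)*(17/9) = -4 + 17/36 = -127/36 ≈ -3.5278)
(-1955 + W(47, 12))*r = (-1955 - 3)*(-127/36) = -1958*(-127/36) = 124333/18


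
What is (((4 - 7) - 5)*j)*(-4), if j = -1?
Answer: -32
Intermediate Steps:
(((4 - 7) - 5)*j)*(-4) = (((4 - 7) - 5)*(-1))*(-4) = ((-3 - 5)*(-1))*(-4) = -8*(-1)*(-4) = 8*(-4) = -32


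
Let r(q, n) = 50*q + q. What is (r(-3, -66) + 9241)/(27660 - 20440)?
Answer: 2272/1805 ≈ 1.2587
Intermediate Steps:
r(q, n) = 51*q
(r(-3, -66) + 9241)/(27660 - 20440) = (51*(-3) + 9241)/(27660 - 20440) = (-153 + 9241)/7220 = 9088*(1/7220) = 2272/1805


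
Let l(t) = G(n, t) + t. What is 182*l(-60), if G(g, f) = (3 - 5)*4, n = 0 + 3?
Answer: -12376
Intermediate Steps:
n = 3
G(g, f) = -8 (G(g, f) = -2*4 = -8)
l(t) = -8 + t
182*l(-60) = 182*(-8 - 60) = 182*(-68) = -12376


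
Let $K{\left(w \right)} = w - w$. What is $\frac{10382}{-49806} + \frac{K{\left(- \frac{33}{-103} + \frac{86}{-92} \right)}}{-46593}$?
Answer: $- \frac{5191}{24903} \approx -0.20845$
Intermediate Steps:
$K{\left(w \right)} = 0$
$\frac{10382}{-49806} + \frac{K{\left(- \frac{33}{-103} + \frac{86}{-92} \right)}}{-46593} = \frac{10382}{-49806} + \frac{0}{-46593} = 10382 \left(- \frac{1}{49806}\right) + 0 \left(- \frac{1}{46593}\right) = - \frac{5191}{24903} + 0 = - \frac{5191}{24903}$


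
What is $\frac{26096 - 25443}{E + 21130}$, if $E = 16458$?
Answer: $\frac{653}{37588} \approx 0.017373$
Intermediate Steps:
$\frac{26096 - 25443}{E + 21130} = \frac{26096 - 25443}{16458 + 21130} = \frac{653}{37588}$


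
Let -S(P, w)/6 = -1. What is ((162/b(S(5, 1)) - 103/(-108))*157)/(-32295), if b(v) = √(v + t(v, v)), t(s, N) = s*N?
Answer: -16171/3487860 - 1413*√42/75355 ≈ -0.12616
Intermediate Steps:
S(P, w) = 6 (S(P, w) = -6*(-1) = 6)
t(s, N) = N*s
b(v) = √(v + v²) (b(v) = √(v + v*v) = √(v + v²))
((162/b(S(5, 1)) - 103/(-108))*157)/(-32295) = ((162/(√(6*(1 + 6))) - 103/(-108))*157)/(-32295) = ((162/(√(6*7)) - 103*(-1/108))*157)*(-1/32295) = ((162/(√42) + 103/108)*157)*(-1/32295) = ((162*(√42/42) + 103/108)*157)*(-1/32295) = ((27*√42/7 + 103/108)*157)*(-1/32295) = ((103/108 + 27*√42/7)*157)*(-1/32295) = (16171/108 + 4239*√42/7)*(-1/32295) = -16171/3487860 - 1413*√42/75355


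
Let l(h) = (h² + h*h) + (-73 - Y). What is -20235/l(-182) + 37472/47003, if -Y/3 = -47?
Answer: 1523320343/3103796102 ≈ 0.49079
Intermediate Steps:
Y = 141 (Y = -3*(-47) = 141)
l(h) = -214 + 2*h² (l(h) = (h² + h*h) + (-73 - 1*141) = (h² + h²) + (-73 - 141) = 2*h² - 214 = -214 + 2*h²)
-20235/l(-182) + 37472/47003 = -20235/(-214 + 2*(-182)²) + 37472/47003 = -20235/(-214 + 2*33124) + 37472*(1/47003) = -20235/(-214 + 66248) + 37472/47003 = -20235/66034 + 37472/47003 = 1523320343/3103796102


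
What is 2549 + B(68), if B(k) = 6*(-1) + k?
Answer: 2611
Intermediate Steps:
B(k) = -6 + k
2549 + B(68) = 2549 + (-6 + 68) = 2549 + 62 = 2611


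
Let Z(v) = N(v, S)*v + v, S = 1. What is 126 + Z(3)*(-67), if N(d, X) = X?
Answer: -276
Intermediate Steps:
Z(v) = 2*v (Z(v) = 1*v + v = v + v = 2*v)
126 + Z(3)*(-67) = 126 + (2*3)*(-67) = 126 + 6*(-67) = 126 - 402 = -276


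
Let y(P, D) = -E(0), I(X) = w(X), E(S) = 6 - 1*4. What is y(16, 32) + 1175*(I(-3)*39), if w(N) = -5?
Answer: -229127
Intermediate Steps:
E(S) = 2 (E(S) = 6 - 4 = 2)
I(X) = -5
y(P, D) = -2 (y(P, D) = -1*2 = -2)
y(16, 32) + 1175*(I(-3)*39) = -2 + 1175*(-5*39) = -2 + 1175*(-195) = -2 - 229125 = -229127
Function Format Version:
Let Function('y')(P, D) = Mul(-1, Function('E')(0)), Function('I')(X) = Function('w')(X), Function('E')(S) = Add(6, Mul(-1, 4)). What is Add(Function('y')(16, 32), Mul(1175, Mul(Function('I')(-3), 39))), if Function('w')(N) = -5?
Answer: -229127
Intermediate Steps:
Function('E')(S) = 2 (Function('E')(S) = Add(6, -4) = 2)
Function('I')(X) = -5
Function('y')(P, D) = -2 (Function('y')(P, D) = Mul(-1, 2) = -2)
Add(Function('y')(16, 32), Mul(1175, Mul(Function('I')(-3), 39))) = Add(-2, Mul(1175, Mul(-5, 39))) = Add(-2, Mul(1175, -195)) = Add(-2, -229125) = -229127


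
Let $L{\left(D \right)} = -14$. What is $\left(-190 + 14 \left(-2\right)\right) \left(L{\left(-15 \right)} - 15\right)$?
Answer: $6322$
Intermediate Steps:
$\left(-190 + 14 \left(-2\right)\right) \left(L{\left(-15 \right)} - 15\right) = \left(-190 + 14 \left(-2\right)\right) \left(-14 - 15\right) = \left(-190 - 28\right) \left(-29\right) = \left(-218\right) \left(-29\right) = 6322$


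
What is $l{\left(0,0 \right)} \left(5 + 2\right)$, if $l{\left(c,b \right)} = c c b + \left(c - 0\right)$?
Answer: $0$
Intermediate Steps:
$l{\left(c,b \right)} = c + b c^{2}$ ($l{\left(c,b \right)} = c^{2} b + \left(c + 0\right) = b c^{2} + c = c + b c^{2}$)
$l{\left(0,0 \right)} \left(5 + 2\right) = 0 \left(1 + 0 \cdot 0\right) \left(5 + 2\right) = 0 \left(1 + 0\right) 7 = 0 \cdot 1 \cdot 7 = 0 \cdot 7 = 0$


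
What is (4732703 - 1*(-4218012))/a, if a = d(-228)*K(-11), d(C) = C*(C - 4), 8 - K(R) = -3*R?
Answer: -1790143/264480 ≈ -6.7685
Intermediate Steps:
K(R) = 8 + 3*R (K(R) = 8 - (-3)*R = 8 + 3*R)
d(C) = C*(-4 + C)
a = -1322400 (a = (-228*(-4 - 228))*(8 + 3*(-11)) = (-228*(-232))*(8 - 33) = 52896*(-25) = -1322400)
(4732703 - 1*(-4218012))/a = (4732703 - 1*(-4218012))/(-1322400) = (4732703 + 4218012)*(-1/1322400) = 8950715*(-1/1322400) = -1790143/264480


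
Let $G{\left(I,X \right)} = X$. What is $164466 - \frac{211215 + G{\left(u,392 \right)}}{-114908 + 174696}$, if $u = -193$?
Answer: $\frac{9832881601}{59788} \approx 1.6446 \cdot 10^{5}$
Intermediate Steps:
$164466 - \frac{211215 + G{\left(u,392 \right)}}{-114908 + 174696} = 164466 - \frac{211215 + 392}{-114908 + 174696} = 164466 - \frac{211607}{59788} = \frac{9832881601}{59788}$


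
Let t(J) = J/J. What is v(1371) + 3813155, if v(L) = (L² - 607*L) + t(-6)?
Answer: 4860600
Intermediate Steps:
t(J) = 1
v(L) = 1 + L² - 607*L (v(L) = (L² - 607*L) + 1 = 1 + L² - 607*L)
v(1371) + 3813155 = (1 + 1371² - 607*1371) + 3813155 = (1 + 1879641 - 832197) + 3813155 = 1047445 + 3813155 = 4860600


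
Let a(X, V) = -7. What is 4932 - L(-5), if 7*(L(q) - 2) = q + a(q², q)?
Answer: 34522/7 ≈ 4931.7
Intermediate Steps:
L(q) = 1 + q/7 (L(q) = 2 + (q - 7)/7 = 2 + (-7 + q)/7 = 2 + (-1 + q/7) = 1 + q/7)
4932 - L(-5) = 4932 - (1 + (⅐)*(-5)) = 4932 - (1 - 5/7) = 4932 - 1*2/7 = 4932 - 2/7 = 34522/7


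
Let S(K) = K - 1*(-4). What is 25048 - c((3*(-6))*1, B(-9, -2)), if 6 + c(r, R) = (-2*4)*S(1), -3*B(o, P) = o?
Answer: 25094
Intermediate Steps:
B(o, P) = -o/3
S(K) = 4 + K (S(K) = K + 4 = 4 + K)
c(r, R) = -46 (c(r, R) = -6 + (-2*4)*(4 + 1) = -6 - 8*5 = -6 - 40 = -46)
25048 - c((3*(-6))*1, B(-9, -2)) = 25048 - 1*(-46) = 25048 + 46 = 25094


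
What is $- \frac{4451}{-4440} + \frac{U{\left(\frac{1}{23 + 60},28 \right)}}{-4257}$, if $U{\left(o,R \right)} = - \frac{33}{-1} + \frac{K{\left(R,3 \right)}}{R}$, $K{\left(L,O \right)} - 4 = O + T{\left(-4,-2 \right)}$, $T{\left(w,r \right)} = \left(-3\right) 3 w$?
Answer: $\frac{43853993}{44102520} \approx 0.99436$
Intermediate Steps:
$T{\left(w,r \right)} = - 9 w$
$K{\left(L,O \right)} = 40 + O$ ($K{\left(L,O \right)} = 4 + \left(O - -36\right) = 4 + \left(O + 36\right) = 4 + \left(36 + O\right) = 40 + O$)
$U{\left(o,R \right)} = 33 + \frac{43}{R}$ ($U{\left(o,R \right)} = - \frac{33}{-1} + \frac{40 + 3}{R} = \left(-33\right) \left(-1\right) + \frac{43}{R} = 33 + \frac{43}{R}$)
$- \frac{4451}{-4440} + \frac{U{\left(\frac{1}{23 + 60},28 \right)}}{-4257} = - \frac{4451}{-4440} + \frac{33 + \frac{43}{28}}{-4257} = \left(-4451\right) \left(- \frac{1}{4440}\right) + \left(33 + 43 \cdot \frac{1}{28}\right) \left(- \frac{1}{4257}\right) = \frac{4451}{4440} + \left(33 + \frac{43}{28}\right) \left(- \frac{1}{4257}\right) = \frac{4451}{4440} + \frac{967}{28} \left(- \frac{1}{4257}\right) = \frac{4451}{4440} - \frac{967}{119196} = \frac{43853993}{44102520}$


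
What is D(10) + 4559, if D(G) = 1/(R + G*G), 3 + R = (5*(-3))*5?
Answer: 100299/22 ≈ 4559.0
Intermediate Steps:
R = -78 (R = -3 + (5*(-3))*5 = -3 - 15*5 = -3 - 75 = -78)
D(G) = 1/(-78 + G²) (D(G) = 1/(-78 + G*G) = 1/(-78 + G²))
D(10) + 4559 = 1/(-78 + 10²) + 4559 = 1/(-78 + 100) + 4559 = 1/22 + 4559 = 100299/22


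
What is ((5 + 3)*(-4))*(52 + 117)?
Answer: -5408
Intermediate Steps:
((5 + 3)*(-4))*(52 + 117) = (8*(-4))*169 = -32*169 = -5408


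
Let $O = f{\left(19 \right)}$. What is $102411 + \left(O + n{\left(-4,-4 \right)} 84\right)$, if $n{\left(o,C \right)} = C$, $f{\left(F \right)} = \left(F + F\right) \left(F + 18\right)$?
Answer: $103481$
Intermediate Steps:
$f{\left(F \right)} = 2 F \left(18 + F\right)$
$O = 1406$ ($O = 2 \cdot 19 \left(18 + 19\right) = 2 \cdot 19 \cdot 37 = 1406$)
$102411 + \left(O + n{\left(-4,-4 \right)} 84\right) = 102411 + \left(1406 - 336\right) = 102411 + 1070 = 103481$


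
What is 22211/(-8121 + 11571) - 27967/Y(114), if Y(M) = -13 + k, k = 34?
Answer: -32006573/24150 ≈ -1325.3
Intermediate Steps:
Y(M) = 21 (Y(M) = -13 + 34 = 21)
22211/(-8121 + 11571) - 27967/Y(114) = 22211/(-8121 + 11571) - 27967/21 = 22211/3450 - 27967*1/21 = 22211*(1/3450) - 27967/21 = 22211/3450 - 27967/21 = -32006573/24150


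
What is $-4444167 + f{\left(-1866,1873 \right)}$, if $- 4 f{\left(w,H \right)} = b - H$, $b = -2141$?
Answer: $- \frac{8886327}{2} \approx -4.4432 \cdot 10^{6}$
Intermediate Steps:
$f{\left(w,H \right)} = \frac{2141}{4} + \frac{H}{4}$ ($f{\left(w,H \right)} = - \frac{-2141 - H}{4} = \frac{2141}{4} + \frac{H}{4}$)
$-4444167 + f{\left(-1866,1873 \right)} = -4444167 + \left(\frac{2141}{4} + \frac{1}{4} \cdot 1873\right) = -4444167 + \left(\frac{2141}{4} + \frac{1873}{4}\right) = -4444167 + \frac{2007}{2} = - \frac{8886327}{2}$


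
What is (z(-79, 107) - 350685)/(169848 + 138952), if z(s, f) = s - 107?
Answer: -350871/308800 ≈ -1.1362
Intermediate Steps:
z(s, f) = -107 + s
(z(-79, 107) - 350685)/(169848 + 138952) = ((-107 - 79) - 350685)/(169848 + 138952) = (-186 - 350685)/308800 = -350871*1/308800 = -350871/308800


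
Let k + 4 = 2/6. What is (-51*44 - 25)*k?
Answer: 24959/3 ≈ 8319.7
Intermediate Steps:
k = -11/3 (k = -4 + 2/6 = -4 + 2*(⅙) = -4 + ⅓ = -11/3 ≈ -3.6667)
(-51*44 - 25)*k = (-51*44 - 25)*(-11/3) = (-2244 - 25)*(-11/3) = -2269*(-11/3) = 24959/3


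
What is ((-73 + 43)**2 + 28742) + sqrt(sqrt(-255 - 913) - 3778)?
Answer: 29642 + sqrt(-3778 + 4*I*sqrt(73)) ≈ 29642.0 + 61.466*I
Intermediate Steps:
((-73 + 43)**2 + 28742) + sqrt(sqrt(-255 - 913) - 3778) = ((-30)**2 + 28742) + sqrt(sqrt(-1168) - 3778) = (900 + 28742) + sqrt(4*I*sqrt(73) - 3778) = 29642 + sqrt(-3778 + 4*I*sqrt(73))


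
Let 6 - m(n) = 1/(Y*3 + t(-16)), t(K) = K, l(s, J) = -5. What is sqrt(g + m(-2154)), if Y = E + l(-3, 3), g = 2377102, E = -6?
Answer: sqrt(116478293)/7 ≈ 1541.8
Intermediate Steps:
Y = -11 (Y = -6 - 5 = -11)
m(n) = 295/49 (m(n) = 6 - 1/(-11*3 - 16) = 6 - 1/(-33 - 16) = 6 - 1/(-49) = 6 - 1*(-1/49) = 6 + 1/49 = 295/49)
sqrt(g + m(-2154)) = sqrt(2377102 + 295/49) = sqrt(116478293/49) = sqrt(116478293)/7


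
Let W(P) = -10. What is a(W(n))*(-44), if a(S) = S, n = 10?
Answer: 440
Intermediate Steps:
a(W(n))*(-44) = -10*(-44) = 440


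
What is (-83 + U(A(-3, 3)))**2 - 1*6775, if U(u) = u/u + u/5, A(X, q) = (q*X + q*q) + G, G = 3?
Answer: -3726/25 ≈ -149.04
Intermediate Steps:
A(X, q) = 3 + q**2 + X*q (A(X, q) = (q*X + q*q) + 3 = (X*q + q**2) + 3 = (q**2 + X*q) + 3 = 3 + q**2 + X*q)
U(u) = 1 + u/5 (U(u) = 1 + u*(1/5) = 1 + u/5)
(-83 + U(A(-3, 3)))**2 - 1*6775 = (-83 + (1 + (3 + 3**2 - 3*3)/5))**2 - 1*6775 = (-83 + (1 + (3 + 9 - 9)/5))**2 - 6775 = (-83 + (1 + (1/5)*3))**2 - 6775 = (-83 + (1 + 3/5))**2 - 6775 = (-83 + 8/5)**2 - 6775 = (-407/5)**2 - 6775 = 165649/25 - 6775 = -3726/25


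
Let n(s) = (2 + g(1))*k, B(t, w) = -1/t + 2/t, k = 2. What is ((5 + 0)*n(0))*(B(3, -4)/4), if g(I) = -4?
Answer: -5/3 ≈ -1.6667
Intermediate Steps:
B(t, w) = 1/t
n(s) = -4 (n(s) = (2 - 4)*2 = -2*2 = -4)
((5 + 0)*n(0))*(B(3, -4)/4) = ((5 + 0)*(-4))*(1/(3*4)) = (5*(-4))*((1/3)*(1/4)) = -20*1/12 = -5/3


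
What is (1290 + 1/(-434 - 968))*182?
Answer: 164580689/701 ≈ 2.3478e+5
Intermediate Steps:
(1290 + 1/(-434 - 968))*182 = (1290 + 1/(-1402))*182 = (1290 - 1/1402)*182 = (1808579/1402)*182 = 164580689/701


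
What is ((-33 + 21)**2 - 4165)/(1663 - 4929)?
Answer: 4021/3266 ≈ 1.2312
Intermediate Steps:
((-33 + 21)**2 - 4165)/(1663 - 4929) = ((-12)**2 - 4165)/(-3266) = (144 - 4165)*(-1/3266) = -4021*(-1/3266) = 4021/3266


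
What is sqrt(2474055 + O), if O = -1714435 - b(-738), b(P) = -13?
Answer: sqrt(759633) ≈ 871.57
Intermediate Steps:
O = -1714422 (O = -1714435 - 1*(-13) = -1714435 + 13 = -1714422)
sqrt(2474055 + O) = sqrt(2474055 - 1714422) = sqrt(759633)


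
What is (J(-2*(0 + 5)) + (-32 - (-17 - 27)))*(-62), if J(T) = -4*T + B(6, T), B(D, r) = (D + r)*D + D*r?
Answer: 1984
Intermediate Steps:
B(D, r) = D*r + D*(D + r) (B(D, r) = D*(D + r) + D*r = D*r + D*(D + r))
J(T) = 36 + 8*T (J(T) = -4*T + 6*(6 + 2*T) = -4*T + (36 + 12*T) = 36 + 8*T)
(J(-2*(0 + 5)) + (-32 - (-17 - 27)))*(-62) = ((36 + 8*(-2*(0 + 5))) + (-32 - (-17 - 27)))*(-62) = ((36 + 8*(-2*5)) + (-32 - 1*(-44)))*(-62) = ((36 + 8*(-10)) + (-32 + 44))*(-62) = ((36 - 80) + 12)*(-62) = (-44 + 12)*(-62) = -32*(-62) = 1984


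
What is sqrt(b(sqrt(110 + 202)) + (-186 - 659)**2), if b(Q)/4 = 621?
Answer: sqrt(716509) ≈ 846.47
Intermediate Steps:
b(Q) = 2484 (b(Q) = 4*621 = 2484)
sqrt(b(sqrt(110 + 202)) + (-186 - 659)**2) = sqrt(2484 + (-186 - 659)**2) = sqrt(2484 + (-845)**2) = sqrt(2484 + 714025) = sqrt(716509)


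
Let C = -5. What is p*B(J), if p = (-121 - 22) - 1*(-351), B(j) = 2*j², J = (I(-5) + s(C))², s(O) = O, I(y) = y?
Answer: 4160000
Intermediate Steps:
J = 100 (J = (-5 - 5)² = (-10)² = 100)
p = 208 (p = -143 + 351 = 208)
p*B(J) = 208*(2*100²) = 208*(2*10000) = 208*20000 = 4160000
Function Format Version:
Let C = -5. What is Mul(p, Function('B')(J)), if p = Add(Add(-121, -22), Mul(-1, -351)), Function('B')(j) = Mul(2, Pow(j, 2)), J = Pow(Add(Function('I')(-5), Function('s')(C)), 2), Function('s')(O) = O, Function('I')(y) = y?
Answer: 4160000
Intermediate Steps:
J = 100 (J = Pow(Add(-5, -5), 2) = Pow(-10, 2) = 100)
p = 208 (p = Add(-143, 351) = 208)
Mul(p, Function('B')(J)) = Mul(208, Mul(2, Pow(100, 2))) = Mul(208, Mul(2, 10000)) = Mul(208, 20000) = 4160000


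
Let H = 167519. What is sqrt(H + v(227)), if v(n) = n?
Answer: sqrt(167746) ≈ 409.57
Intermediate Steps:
sqrt(H + v(227)) = sqrt(167519 + 227) = sqrt(167746)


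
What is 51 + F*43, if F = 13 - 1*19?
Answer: -207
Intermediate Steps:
F = -6 (F = 13 - 19 = -6)
51 + F*43 = 51 - 6*43 = 51 - 258 = -207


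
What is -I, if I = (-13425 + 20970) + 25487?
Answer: -33032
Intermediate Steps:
I = 33032 (I = 7545 + 25487 = 33032)
-I = -1*33032 = -33032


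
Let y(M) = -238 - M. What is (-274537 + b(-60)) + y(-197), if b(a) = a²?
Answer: -270978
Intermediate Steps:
(-274537 + b(-60)) + y(-197) = (-274537 + (-60)²) + (-238 - 1*(-197)) = (-274537 + 3600) + (-238 + 197) = -270937 - 41 = -270978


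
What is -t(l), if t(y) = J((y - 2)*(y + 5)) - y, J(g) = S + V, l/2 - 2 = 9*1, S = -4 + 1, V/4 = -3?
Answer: 37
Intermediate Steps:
V = -12 (V = 4*(-3) = -12)
S = -3
l = 22 (l = 4 + 2*(9*1) = 4 + 2*9 = 4 + 18 = 22)
J(g) = -15 (J(g) = -3 - 12 = -15)
t(y) = -15 - y
-t(l) = -(-15 - 1*22) = -(-15 - 22) = -1*(-37) = 37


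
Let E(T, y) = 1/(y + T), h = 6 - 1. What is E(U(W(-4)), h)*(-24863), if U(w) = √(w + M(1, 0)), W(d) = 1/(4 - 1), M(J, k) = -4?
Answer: -372945/86 + 24863*I*√33/86 ≈ -4336.6 + 1660.8*I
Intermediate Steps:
W(d) = ⅓ (W(d) = 1/3 = ⅓)
U(w) = √(-4 + w) (U(w) = √(w - 4) = √(-4 + w))
h = 5
E(T, y) = 1/(T + y)
E(U(W(-4)), h)*(-24863) = -24863/(√(-4 + ⅓) + 5) = -24863/(√(-11/3) + 5) = -24863/(I*√33/3 + 5) = -24863/(5 + I*√33/3)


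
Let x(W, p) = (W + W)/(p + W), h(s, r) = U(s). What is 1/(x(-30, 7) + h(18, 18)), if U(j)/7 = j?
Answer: 23/2958 ≈ 0.0077755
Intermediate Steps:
U(j) = 7*j
h(s, r) = 7*s
x(W, p) = 2*W/(W + p) (x(W, p) = (2*W)/(W + p) = 2*W/(W + p))
1/(x(-30, 7) + h(18, 18)) = 1/(2*(-30)/(-30 + 7) + 7*18) = 1/(2*(-30)/(-23) + 126) = 1/(2*(-30)*(-1/23) + 126) = 1/(60/23 + 126) = 1/(2958/23) = 23/2958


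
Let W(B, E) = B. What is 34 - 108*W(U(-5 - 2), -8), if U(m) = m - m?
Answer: 34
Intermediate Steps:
U(m) = 0
34 - 108*W(U(-5 - 2), -8) = 34 - 108*0 = 34 + 0 = 34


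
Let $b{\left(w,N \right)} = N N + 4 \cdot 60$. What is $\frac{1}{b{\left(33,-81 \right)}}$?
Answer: $\frac{1}{6801} \approx 0.00014704$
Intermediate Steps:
$b{\left(w,N \right)} = 240 + N^{2}$ ($b{\left(w,N \right)} = N^{2} + 240 = 240 + N^{2}$)
$\frac{1}{b{\left(33,-81 \right)}} = \frac{1}{240 + \left(-81\right)^{2}} = \frac{1}{240 + 6561} = \frac{1}{6801}$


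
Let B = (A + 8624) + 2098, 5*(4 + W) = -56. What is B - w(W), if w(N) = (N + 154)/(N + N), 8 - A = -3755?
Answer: 1101207/76 ≈ 14490.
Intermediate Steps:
A = 3763 (A = 8 - 1*(-3755) = 8 + 3755 = 3763)
W = -76/5 (W = -4 + (⅕)*(-56) = -4 - 56/5 = -76/5 ≈ -15.200)
w(N) = (154 + N)/(2*N) (w(N) = (154 + N)/((2*N)) = (154 + N)*(1/(2*N)) = (154 + N)/(2*N))
B = 14485 (B = (3763 + 8624) + 2098 = 12387 + 2098 = 14485)
B - w(W) = 14485 - (154 - 76/5)/(2*(-76/5)) = 14485 - (-5)*694/(2*76*5) = 14485 - 1*(-347/76) = 14485 + 347/76 = 1101207/76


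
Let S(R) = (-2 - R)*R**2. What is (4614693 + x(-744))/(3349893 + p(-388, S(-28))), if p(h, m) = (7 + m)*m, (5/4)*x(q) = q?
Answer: 7690163/698333395 ≈ 0.011012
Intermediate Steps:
S(R) = R**2*(-2 - R)
x(q) = 4*q/5
p(h, m) = m*(7 + m)
(4614693 + x(-744))/(3349893 + p(-388, S(-28))) = (4614693 + (4/5)*(-744))/(3349893 + ((-28)**2*(-2 - 1*(-28)))*(7 + (-28)**2*(-2 - 1*(-28)))) = (4614693 - 2976/5)/(3349893 + (784*(-2 + 28))*(7 + 784*(-2 + 28))) = 23070489/(5*(3349893 + (784*26)*(7 + 784*26))) = 23070489/(5*(3349893 + 20384*(7 + 20384))) = 23070489/(5*(3349893 + 20384*20391)) = 23070489/(5*(3349893 + 415650144)) = (23070489/5)/419000037 = (23070489/5)*(1/419000037) = 7690163/698333395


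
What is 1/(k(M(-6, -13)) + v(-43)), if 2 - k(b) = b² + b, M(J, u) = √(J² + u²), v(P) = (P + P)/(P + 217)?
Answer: -1540248/311879971 + 7569*√205/311879971 ≈ -0.0045911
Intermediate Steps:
v(P) = 2*P/(217 + P) (v(P) = (2*P)/(217 + P) = 2*P/(217 + P))
k(b) = 2 - b - b² (k(b) = 2 - (b² + b) = 2 - (b + b²) = 2 + (-b - b²) = 2 - b - b²)
1/(k(M(-6, -13)) + v(-43)) = 1/((2 - √((-6)² + (-13)²) - (√((-6)² + (-13)²))²) + 2*(-43)/(217 - 43)) = 1/((2 - √(36 + 169) - (√(36 + 169))²) + 2*(-43)/174) = 1/((2 - √205 - (√205)²) + 2*(-43)*(1/174)) = 1/((2 - √205 - 1*205) - 43/87) = 1/((2 - √205 - 205) - 43/87) = 1/((-203 - √205) - 43/87) = 1/(-17704/87 - √205)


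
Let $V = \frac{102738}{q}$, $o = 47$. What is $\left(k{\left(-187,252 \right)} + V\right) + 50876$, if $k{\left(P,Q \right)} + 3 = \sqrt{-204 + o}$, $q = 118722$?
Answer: $\frac{1006641174}{19787} + i \sqrt{157} \approx 50874.0 + 12.53 i$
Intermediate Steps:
$k{\left(P,Q \right)} = -3 + i \sqrt{157}$ ($k{\left(P,Q \right)} = -3 + \sqrt{-204 + 47} = -3 + \sqrt{-157} = -3 + i \sqrt{157}$)
$V = \frac{17123}{19787}$ ($V = \frac{102738}{118722} = 102738 \cdot \frac{1}{118722} = \frac{17123}{19787} \approx 0.86537$)
$\left(k{\left(-187,252 \right)} + V\right) + 50876 = \left(\left(-3 + i \sqrt{157}\right) + \frac{17123}{19787}\right) + 50876 = \left(- \frac{42238}{19787} + i \sqrt{157}\right) + 50876 = \frac{1006641174}{19787} + i \sqrt{157}$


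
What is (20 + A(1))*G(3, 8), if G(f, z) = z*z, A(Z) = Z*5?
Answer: 1600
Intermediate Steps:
A(Z) = 5*Z
G(f, z) = z²
(20 + A(1))*G(3, 8) = (20 + 5*1)*8² = (20 + 5)*64 = 25*64 = 1600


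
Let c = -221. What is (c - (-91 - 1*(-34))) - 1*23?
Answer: -187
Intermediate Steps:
(c - (-91 - 1*(-34))) - 1*23 = (-221 - (-91 - 1*(-34))) - 1*23 = (-221 - (-91 + 34)) - 23 = (-221 - 1*(-57)) - 23 = (-221 + 57) - 23 = -164 - 23 = -187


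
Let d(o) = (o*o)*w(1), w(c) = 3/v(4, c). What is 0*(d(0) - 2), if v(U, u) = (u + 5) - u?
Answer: 0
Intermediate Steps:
v(U, u) = 5 (v(U, u) = (5 + u) - u = 5)
w(c) = 3/5
d(o) = 3*o**2/5 (d(o) = (o*o)*(3/5) = o**2*(3/5) = 3*o**2/5)
0*(d(0) - 2) = 0*((3/5)*0**2 - 2) = 0*((3/5)*0 - 2) = 0*(0 - 2) = 0*(-2) = 0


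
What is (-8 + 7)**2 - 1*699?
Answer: -698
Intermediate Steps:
(-8 + 7)**2 - 1*699 = (-1)**2 - 699 = 1 - 699 = -698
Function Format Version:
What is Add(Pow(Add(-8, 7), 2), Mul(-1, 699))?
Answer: -698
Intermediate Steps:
Add(Pow(Add(-8, 7), 2), Mul(-1, 699)) = Add(Pow(-1, 2), -699) = Add(1, -699) = -698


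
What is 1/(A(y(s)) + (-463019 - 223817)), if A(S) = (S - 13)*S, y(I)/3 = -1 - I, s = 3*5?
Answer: -1/683908 ≈ -1.4622e-6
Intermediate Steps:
s = 15
y(I) = -3 - 3*I (y(I) = 3*(-1 - I) = -3 - 3*I)
A(S) = S*(-13 + S) (A(S) = (-13 + S)*S = S*(-13 + S))
1/(A(y(s)) + (-463019 - 223817)) = 1/((-3 - 3*15)*(-13 + (-3 - 3*15)) + (-463019 - 223817)) = 1/((-3 - 45)*(-13 + (-3 - 45)) - 686836) = 1/(-48*(-13 - 48) - 686836) = 1/(-48*(-61) - 686836) = 1/(2928 - 686836) = 1/(-683908) = -1/683908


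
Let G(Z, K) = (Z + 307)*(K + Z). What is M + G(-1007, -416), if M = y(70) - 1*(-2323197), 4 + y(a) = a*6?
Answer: 3319713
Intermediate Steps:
y(a) = -4 + 6*a (y(a) = -4 + a*6 = -4 + 6*a)
G(Z, K) = (307 + Z)*(K + Z)
M = 2323613 (M = (-4 + 6*70) - 1*(-2323197) = (-4 + 420) + 2323197 = 416 + 2323197 = 2323613)
M + G(-1007, -416) = 2323613 + ((-1007)² + 307*(-416) + 307*(-1007) - 416*(-1007)) = 2323613 + (1014049 - 127712 - 309149 + 418912) = 2323613 + 996100 = 3319713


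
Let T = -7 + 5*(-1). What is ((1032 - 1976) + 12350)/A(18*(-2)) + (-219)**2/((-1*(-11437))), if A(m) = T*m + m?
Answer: 24907163/754842 ≈ 32.997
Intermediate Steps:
T = -12 (T = -7 - 5 = -12)
A(m) = -11*m (A(m) = -12*m + m = -11*m)
((1032 - 1976) + 12350)/A(18*(-2)) + (-219)**2/((-1*(-11437))) = ((1032 - 1976) + 12350)/((-198*(-2))) + (-219)**2/((-1*(-11437))) = (-944 + 12350)/((-11*(-36))) + 47961/11437 = 11406/396 + 47961*(1/11437) = 11406*(1/396) + 47961/11437 = 1901/66 + 47961/11437 = 24907163/754842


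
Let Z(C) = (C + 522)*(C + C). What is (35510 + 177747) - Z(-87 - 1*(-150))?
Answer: 139547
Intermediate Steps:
Z(C) = 2*C*(522 + C) (Z(C) = (522 + C)*(2*C) = 2*C*(522 + C))
(35510 + 177747) - Z(-87 - 1*(-150)) = (35510 + 177747) - 2*(-87 - 1*(-150))*(522 + (-87 - 1*(-150))) = 213257 - 2*(-87 + 150)*(522 + (-87 + 150)) = 213257 - 2*63*(522 + 63) = 213257 - 2*63*585 = 213257 - 1*73710 = 213257 - 73710 = 139547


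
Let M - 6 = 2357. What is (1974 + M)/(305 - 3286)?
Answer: -4337/2981 ≈ -1.4549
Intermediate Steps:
M = 2363 (M = 6 + 2357 = 2363)
(1974 + M)/(305 - 3286) = (1974 + 2363)/(305 - 3286) = 4337/(-2981) = 4337*(-1/2981) = -4337/2981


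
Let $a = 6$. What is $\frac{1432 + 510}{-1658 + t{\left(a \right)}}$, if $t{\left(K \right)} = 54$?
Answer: $- \frac{971}{802} \approx -1.2107$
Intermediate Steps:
$\frac{1432 + 510}{-1658 + t{\left(a \right)}} = \frac{1432 + 510}{-1658 + 54} = \frac{1942}{-1604} = 1942 \left(- \frac{1}{1604}\right) = - \frac{971}{802}$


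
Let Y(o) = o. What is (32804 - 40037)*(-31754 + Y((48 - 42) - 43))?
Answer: 229944303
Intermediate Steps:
(32804 - 40037)*(-31754 + Y((48 - 42) - 43)) = (32804 - 40037)*(-31754 + ((48 - 42) - 43)) = -7233*(-31754 + (6 - 43)) = -7233*(-31754 - 37) = -7233*(-31791) = 229944303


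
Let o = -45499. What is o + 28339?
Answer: -17160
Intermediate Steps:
o + 28339 = -45499 + 28339 = -17160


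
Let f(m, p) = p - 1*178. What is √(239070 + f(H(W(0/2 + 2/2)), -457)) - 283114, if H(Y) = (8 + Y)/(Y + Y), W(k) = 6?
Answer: -283114 + √238435 ≈ -2.8263e+5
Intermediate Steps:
H(Y) = (8 + Y)/(2*Y) (H(Y) = (8 + Y)/((2*Y)) = (8 + Y)*(1/(2*Y)) = (8 + Y)/(2*Y))
f(m, p) = -178 + p (f(m, p) = p - 178 = -178 + p)
√(239070 + f(H(W(0/2 + 2/2)), -457)) - 283114 = √(239070 + (-178 - 457)) - 283114 = √(239070 - 635) - 283114 = √238435 - 283114 = -283114 + √238435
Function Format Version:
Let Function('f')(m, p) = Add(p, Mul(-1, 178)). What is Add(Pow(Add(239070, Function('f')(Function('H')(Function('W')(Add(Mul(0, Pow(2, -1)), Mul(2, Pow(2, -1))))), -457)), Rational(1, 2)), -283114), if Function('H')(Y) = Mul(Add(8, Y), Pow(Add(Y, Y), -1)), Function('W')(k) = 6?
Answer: Add(-283114, Pow(238435, Rational(1, 2))) ≈ -2.8263e+5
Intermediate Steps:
Function('H')(Y) = Mul(Rational(1, 2), Pow(Y, -1), Add(8, Y)) (Function('H')(Y) = Mul(Add(8, Y), Pow(Mul(2, Y), -1)) = Mul(Add(8, Y), Mul(Rational(1, 2), Pow(Y, -1))) = Mul(Rational(1, 2), Pow(Y, -1), Add(8, Y)))
Function('f')(m, p) = Add(-178, p) (Function('f')(m, p) = Add(p, -178) = Add(-178, p))
Add(Pow(Add(239070, Function('f')(Function('H')(Function('W')(Add(Mul(0, Pow(2, -1)), Mul(2, Pow(2, -1))))), -457)), Rational(1, 2)), -283114) = Add(Pow(Add(239070, Add(-178, -457)), Rational(1, 2)), -283114) = Add(Pow(Add(239070, -635), Rational(1, 2)), -283114) = Add(Pow(238435, Rational(1, 2)), -283114) = Add(-283114, Pow(238435, Rational(1, 2)))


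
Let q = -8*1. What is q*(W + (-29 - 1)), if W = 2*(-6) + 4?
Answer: 304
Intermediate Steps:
W = -8 (W = -12 + 4 = -8)
q = -8
q*(W + (-29 - 1)) = -8*(-8 + (-29 - 1)) = -8*(-8 - 30) = -8*(-38) = 304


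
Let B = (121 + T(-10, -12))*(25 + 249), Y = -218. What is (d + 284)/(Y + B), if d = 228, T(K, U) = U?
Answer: 32/1853 ≈ 0.017269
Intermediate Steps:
B = 29866 (B = (121 - 12)*(25 + 249) = 109*274 = 29866)
(d + 284)/(Y + B) = (228 + 284)/(-218 + 29866) = 512/29648 = 512*(1/29648) = 32/1853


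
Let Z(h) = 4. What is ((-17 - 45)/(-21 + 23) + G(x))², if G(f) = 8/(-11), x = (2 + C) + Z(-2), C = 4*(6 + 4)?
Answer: 121801/121 ≈ 1006.6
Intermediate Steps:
C = 40 (C = 4*10 = 40)
x = 46 (x = (2 + 40) + 4 = 42 + 4 = 46)
G(f) = -8/11 (G(f) = 8*(-1/11) = -8/11)
((-17 - 45)/(-21 + 23) + G(x))² = ((-17 - 45)/(-21 + 23) - 8/11)² = (-62/2 - 8/11)² = (-62*½ - 8/11)² = (-31 - 8/11)² = (-349/11)² = 121801/121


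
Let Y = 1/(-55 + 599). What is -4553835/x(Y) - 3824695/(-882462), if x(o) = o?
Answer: -312301566585455/126066 ≈ -2.4773e+9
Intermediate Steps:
Y = 1/544 ≈ 0.0018382
-4553835/x(Y) - 3824695/(-882462) = -4553835/1/544 - 3824695/(-882462) = -4553835*544 - 3824695*(-1/882462) = -2477286240 + 546385/126066 = -312301566585455/126066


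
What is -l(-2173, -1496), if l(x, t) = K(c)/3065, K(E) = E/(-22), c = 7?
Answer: 7/67430 ≈ 0.00010381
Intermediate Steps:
K(E) = -E/22 (K(E) = E*(-1/22) = -E/22)
l(x, t) = -7/67430 (l(x, t) = -1/22*7/3065 = -7/22*1/3065 = -7/67430)
-l(-2173, -1496) = -1*(-7/67430) = 7/67430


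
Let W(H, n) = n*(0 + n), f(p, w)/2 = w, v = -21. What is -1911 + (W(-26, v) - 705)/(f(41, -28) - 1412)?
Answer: -701271/367 ≈ -1910.8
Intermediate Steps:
f(p, w) = 2*w
W(H, n) = n**2 (W(H, n) = n*n = n**2)
-1911 + (W(-26, v) - 705)/(f(41, -28) - 1412) = -1911 + ((-21)**2 - 705)/(2*(-28) - 1412) = -1911 + (441 - 705)/(-56 - 1412) = -1911 - 264/(-1468) = -1911 - 264*(-1/1468) = -1911 + 66/367 = -701271/367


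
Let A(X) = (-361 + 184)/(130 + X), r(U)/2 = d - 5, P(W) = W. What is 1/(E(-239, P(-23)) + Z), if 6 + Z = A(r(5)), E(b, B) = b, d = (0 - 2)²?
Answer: -128/31537 ≈ -0.0040587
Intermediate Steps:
d = 4 (d = (-2)² = 4)
r(U) = -2 (r(U) = 2*(4 - 5) = 2*(-1) = -2)
A(X) = -177/(130 + X)
Z = -945/128 (Z = -6 - 177/(130 - 2) = -6 - 177/128 = -945/128 ≈ -7.3828)
1/(E(-239, P(-23)) + Z) = 1/(-239 - 945/128) = 1/(-31537/128) = -128/31537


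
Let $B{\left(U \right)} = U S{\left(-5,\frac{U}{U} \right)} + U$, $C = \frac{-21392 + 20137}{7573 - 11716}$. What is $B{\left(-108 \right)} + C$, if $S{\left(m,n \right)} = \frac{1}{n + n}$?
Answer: $- \frac{669911}{4143} \approx -161.7$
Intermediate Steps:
$S{\left(m,n \right)} = \frac{1}{2 n}$
$C = \frac{1255}{4143}$ ($C = - \frac{1255}{-4143} = \left(-1255\right) \left(- \frac{1}{4143}\right) = \frac{1255}{4143} \approx 0.30292$)
$B{\left(U \right)} = \frac{3 U}{2}$ ($B{\left(U \right)} = U \frac{1}{2 \frac{U}{U}} + U = U \frac{1}{2 \cdot 1} + U = U \frac{1}{2} \cdot 1 + U = U \frac{1}{2} + U = \frac{U}{2} + U = \frac{3 U}{2}$)
$B{\left(-108 \right)} + C = \frac{3}{2} \left(-108\right) + \frac{1255}{4143} = -162 + \frac{1255}{4143} = - \frac{669911}{4143}$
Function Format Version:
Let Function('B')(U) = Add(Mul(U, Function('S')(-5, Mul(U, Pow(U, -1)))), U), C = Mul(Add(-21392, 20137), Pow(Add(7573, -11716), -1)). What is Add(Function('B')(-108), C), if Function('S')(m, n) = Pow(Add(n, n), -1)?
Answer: Rational(-669911, 4143) ≈ -161.70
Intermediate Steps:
Function('S')(m, n) = Mul(Rational(1, 2), Pow(n, -1)) (Function('S')(m, n) = Pow(Mul(2, n), -1) = Mul(Rational(1, 2), Pow(n, -1)))
C = Rational(1255, 4143) (C = Mul(-1255, Pow(-4143, -1)) = Mul(-1255, Rational(-1, 4143)) = Rational(1255, 4143) ≈ 0.30292)
Function('B')(U) = Mul(Rational(3, 2), U) (Function('B')(U) = Add(Mul(U, Mul(Rational(1, 2), Pow(Mul(U, Pow(U, -1)), -1))), U) = Add(Mul(U, Mul(Rational(1, 2), Pow(1, -1))), U) = Add(Mul(U, Mul(Rational(1, 2), 1)), U) = Add(Mul(U, Rational(1, 2)), U) = Add(Mul(Rational(1, 2), U), U) = Mul(Rational(3, 2), U))
Add(Function('B')(-108), C) = Add(Mul(Rational(3, 2), -108), Rational(1255, 4143)) = Add(-162, Rational(1255, 4143)) = Rational(-669911, 4143)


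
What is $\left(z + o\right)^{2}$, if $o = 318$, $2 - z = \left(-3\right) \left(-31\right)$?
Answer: $51529$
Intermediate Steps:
$z = -91$ ($z = 2 - \left(-3\right) \left(-31\right) = 2 - 93 = -91$)
$\left(z + o\right)^{2} = \left(-91 + 318\right)^{2} = 227^{2} = 51529$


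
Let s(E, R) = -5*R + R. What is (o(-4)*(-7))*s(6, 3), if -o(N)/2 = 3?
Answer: -504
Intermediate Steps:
s(E, R) = -4*R
o(N) = -6 (o(N) = -2*3 = -6)
(o(-4)*(-7))*s(6, 3) = (-6*(-7))*(-4*3) = 42*(-12) = -504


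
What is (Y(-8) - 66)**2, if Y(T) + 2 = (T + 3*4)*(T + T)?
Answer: 17424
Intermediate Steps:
Y(T) = -2 + 2*T*(12 + T) (Y(T) = -2 + (T + 3*4)*(T + T) = -2 + (T + 12)*(2*T) = -2 + (12 + T)*(2*T) = -2 + 2*T*(12 + T))
(Y(-8) - 66)**2 = ((-2 + 2*(-8)**2 + 24*(-8)) - 66)**2 = ((-2 + 2*64 - 192) - 66)**2 = ((-2 + 128 - 192) - 66)**2 = (-66 - 66)**2 = (-132)**2 = 17424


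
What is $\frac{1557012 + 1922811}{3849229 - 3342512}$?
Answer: $\frac{3479823}{506717} \approx 6.8674$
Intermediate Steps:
$\frac{1557012 + 1922811}{3849229 - 3342512} = \frac{3479823}{506717}$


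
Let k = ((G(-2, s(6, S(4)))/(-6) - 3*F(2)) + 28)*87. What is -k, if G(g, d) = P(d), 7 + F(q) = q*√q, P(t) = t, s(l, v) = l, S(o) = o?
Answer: -4176 + 522*√2 ≈ -3437.8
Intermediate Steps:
F(q) = -7 + q^(3/2) (F(q) = -7 + q*√q = -7 + q^(3/2))
G(g, d) = d
k = 4176 - 522*√2 (k = ((6/(-6) - 3*(-7 + 2^(3/2))) + 28)*87 = ((6*(-⅙) - 3*(-7 + 2*√2)) + 28)*87 = ((-1 + (21 - 6*√2)) + 28)*87 = ((20 - 6*√2) + 28)*87 = (48 - 6*√2)*87 = 4176 - 522*√2 ≈ 3437.8)
-k = -(4176 - 522*√2) = -4176 + 522*√2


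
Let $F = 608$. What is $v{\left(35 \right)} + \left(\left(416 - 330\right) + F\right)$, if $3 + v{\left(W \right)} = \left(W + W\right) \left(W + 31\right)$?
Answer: $5311$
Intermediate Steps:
$v{\left(W \right)} = -3 + 2 W \left(31 + W\right)$ ($v{\left(W \right)} = -3 + \left(W + W\right) \left(W + 31\right) = -3 + 2 W \left(31 + W\right)$)
$v{\left(35 \right)} + \left(\left(416 - 330\right) + F\right) = \left(-3 + 2 \cdot 35^{2} + 62 \cdot 35\right) + \left(\left(416 - 330\right) + 608\right) = \left(-3 + 2 \cdot 1225 + 2170\right) + \left(86 + 608\right) = \left(-3 + 2450 + 2170\right) + 694 = 4617 + 694 = 5311$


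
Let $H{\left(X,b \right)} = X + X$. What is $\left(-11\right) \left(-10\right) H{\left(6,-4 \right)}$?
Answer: $1320$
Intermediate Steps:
$H{\left(X,b \right)} = 2 X$
$\left(-11\right) \left(-10\right) H{\left(6,-4 \right)} = \left(-11\right) \left(-10\right) 2 \cdot 6 = 110 \cdot 12 = 1320$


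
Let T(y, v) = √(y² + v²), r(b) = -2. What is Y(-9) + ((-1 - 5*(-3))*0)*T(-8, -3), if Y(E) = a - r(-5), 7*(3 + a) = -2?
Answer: -9/7 ≈ -1.2857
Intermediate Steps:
a = -23/7 (a = -3 + (⅐)*(-2) = -3 - 2/7 = -23/7 ≈ -3.2857)
T(y, v) = √(v² + y²)
Y(E) = -9/7 (Y(E) = -23/7 - 1*(-2) = -23/7 + 2 = -9/7)
Y(-9) + ((-1 - 5*(-3))*0)*T(-8, -3) = -9/7 + ((-1 - 5*(-3))*0)*√((-3)² + (-8)²) = -9/7 + ((-1 + 15)*0)*√(9 + 64) = -9/7 + (14*0)*√73 = -9/7 + 0*√73 = -9/7 + 0 = -9/7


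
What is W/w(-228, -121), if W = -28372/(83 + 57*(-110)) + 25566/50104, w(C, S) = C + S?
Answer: -789863765/54093856676 ≈ -0.014602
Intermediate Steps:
W = 789863765/154996724 (W = -28372/(83 - 6270) + 25566*(1/50104) = -28372/(-6187) + 12783/25052 = -28372*(-1/6187) + 12783/25052 = 28372/6187 + 12783/25052 = 789863765/154996724 ≈ 5.0960)
W/w(-228, -121) = 789863765/(154996724*(-228 - 121)) = (789863765/154996724)/(-349) = (789863765/154996724)*(-1/349) = -789863765/54093856676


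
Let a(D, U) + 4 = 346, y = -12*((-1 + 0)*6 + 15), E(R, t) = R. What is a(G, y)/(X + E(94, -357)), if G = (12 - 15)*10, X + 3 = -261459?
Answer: -171/130684 ≈ -0.0013085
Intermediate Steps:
X = -261462 (X = -3 - 261459 = -261462)
y = -108 (y = -12*(-1*6 + 15) = -12*(-6 + 15) = -12*9 = -108)
G = -30 (G = -3*10 = -30)
a(D, U) = 342 (a(D, U) = -4 + 346 = 342)
a(G, y)/(X + E(94, -357)) = 342/(-261462 + 94) = 342/(-261368) = 342*(-1/261368) = -171/130684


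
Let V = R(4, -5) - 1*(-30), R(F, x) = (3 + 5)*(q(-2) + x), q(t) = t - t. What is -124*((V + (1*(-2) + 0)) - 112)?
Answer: 15376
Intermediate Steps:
q(t) = 0
R(F, x) = 8*x (R(F, x) = (3 + 5)*(0 + x) = 8*x)
V = -10 (V = 8*(-5) - 1*(-30) = -40 + 30 = -10)
-124*((V + (1*(-2) + 0)) - 112) = -124*((-10 + (1*(-2) + 0)) - 112) = -124*((-10 + (-2 + 0)) - 112) = -124*((-10 - 2) - 112) = -124*(-12 - 112) = -124*(-124) = 15376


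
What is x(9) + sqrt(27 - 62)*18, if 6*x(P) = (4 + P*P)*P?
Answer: 255/2 + 18*I*sqrt(35) ≈ 127.5 + 106.49*I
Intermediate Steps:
x(P) = P*(4 + P**2)/6 (x(P) = ((4 + P*P)*P)/6 = ((4 + P**2)*P)/6 = (P*(4 + P**2))/6 = P*(4 + P**2)/6)
x(9) + sqrt(27 - 62)*18 = (1/6)*9*(4 + 9**2) + sqrt(27 - 62)*18 = (1/6)*9*(4 + 81) + sqrt(-35)*18 = (1/6)*9*85 + (I*sqrt(35))*18 = 255/2 + 18*I*sqrt(35)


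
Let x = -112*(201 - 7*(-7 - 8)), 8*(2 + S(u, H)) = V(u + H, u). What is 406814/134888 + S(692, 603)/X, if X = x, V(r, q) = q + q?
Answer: 193323105/64206688 ≈ 3.0109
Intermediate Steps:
V(r, q) = 2*q
S(u, H) = -2 + u/4 (S(u, H) = -2 + (2*u)/8 = -2 + u/4)
x = -34272 (x = -112*(201 - 7*(-15)) = -112*(201 + 105) = -112*306 = -34272)
X = -34272
406814/134888 + S(692, 603)/X = 406814/134888 + (-2 + (¼)*692)/(-34272) = 406814*(1/134888) + (-2 + 173)*(-1/34272) = 203407/67444 + 171*(-1/34272) = 203407/67444 - 19/3808 = 193323105/64206688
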